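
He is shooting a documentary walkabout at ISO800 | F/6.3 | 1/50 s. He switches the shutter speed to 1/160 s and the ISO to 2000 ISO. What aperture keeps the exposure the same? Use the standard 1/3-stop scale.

f/5.6

Shutter speed: 1/50 → 1/60 → 1/80 → 1/100 → 1/125 → 1/160 — 1 2/3 stops faster (darker).
ISO: 800 → 1000 → 1250 → 1600 → 2000 — 1 1/3 stops raised (brighter).
Net change so far: 1/3 stop darker. Offset with the aperture: f/6.3 → f/5.6.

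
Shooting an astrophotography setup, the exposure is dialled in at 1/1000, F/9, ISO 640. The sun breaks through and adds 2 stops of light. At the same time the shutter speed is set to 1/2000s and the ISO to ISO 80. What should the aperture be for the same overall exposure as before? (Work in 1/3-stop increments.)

f/4.5

Scene light: 2 stops brighter.
Shutter speed: 1/1000 → 1/1250 → 1/1600 → 1/2000 — 1 stop shorter (darker).
ISO: 640 → 500 → 400 → 320 → 250 → 200 → 160 → 125 → 100 → 80 — 3 stops lower (darker).
Net so far: 2 stops darker. Aperture: f/9 → f/8 → f/7.1 → f/6.3 → f/5.6 → f/5 → f/4.5.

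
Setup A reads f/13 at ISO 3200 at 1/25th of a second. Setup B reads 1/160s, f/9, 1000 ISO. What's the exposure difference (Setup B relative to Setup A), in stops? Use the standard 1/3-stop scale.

3 1/3 stops darker

Aperture: f/13 → f/11 → f/10 → f/9 — 1 stop opened up (brighter).
Shutter speed: 1/25 → 1/30 → 1/40 → 1/50 → 1/60 → 1/80 → 1/100 → 1/125 → 1/160 — 2 2/3 stops faster (darker).
ISO: 3200 → 2500 → 2000 → 1600 → 1250 → 1000 — 1 2/3 stops lower (darker).
Net: +1 −2 2/3 −1 2/3 = −3 1/3 stops.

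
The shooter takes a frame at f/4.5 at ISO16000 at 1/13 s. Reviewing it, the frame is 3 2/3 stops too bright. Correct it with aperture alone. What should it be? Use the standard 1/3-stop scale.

f/16

Overexposed by 3 2/3 stops → need 3 2/3 stops darker.
Aperture: f/4.5 → f/5 → f/5.6 → f/6.3 → f/7.1 → f/8 → f/9 → f/10 → f/11 → f/13 → f/14 → f/16.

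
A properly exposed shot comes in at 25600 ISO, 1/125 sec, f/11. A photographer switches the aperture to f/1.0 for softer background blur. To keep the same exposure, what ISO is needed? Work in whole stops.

Aperture: f/11 → f/8 → f/5.6 → f/4 → f/2.8 → f/2 → f/1.4 → f/1.0 — 7 stops wider (brighter).
Need 7 stops darker from the ISO: 25600 → 12800 → 6400 → 3200 → 1600 → 800 → 400 → 200.

ISO 200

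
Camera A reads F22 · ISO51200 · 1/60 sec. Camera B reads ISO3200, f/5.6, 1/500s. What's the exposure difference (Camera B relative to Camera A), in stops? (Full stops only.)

3 stops darker

Aperture: f/22 → f/16 → f/11 → f/8 → f/5.6 — 4 stops larger aperture (brighter).
Shutter speed: 1/60 → 1/125 → 1/250 → 1/500 — 3 stops faster (darker).
ISO: 51200 → 25600 → 12800 → 6400 → 3200 — 4 stops lower (darker).
Net: +4 −3 −4 = −3 stops.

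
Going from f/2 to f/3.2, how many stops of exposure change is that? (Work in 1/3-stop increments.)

1 1/3 stops

f/2 → f/2.2 → f/2.5 → f/2.8 → f/3.2 — count the steps: 4 third-stops = 1 1/3 stops.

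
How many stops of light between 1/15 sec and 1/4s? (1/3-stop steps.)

1/15 → 1/13 → 1/10 → 1/8 → 1/6 → 1/5 → 1/4 — count the steps: 6 third-stops = 2 stops.

2 stops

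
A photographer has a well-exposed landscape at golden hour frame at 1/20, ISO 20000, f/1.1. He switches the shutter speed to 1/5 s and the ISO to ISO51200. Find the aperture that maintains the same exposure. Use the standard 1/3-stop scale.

Shutter speed: 1/20 → 1/15 → 1/13 → 1/10 → 1/8 → 1/6 → 1/5 — 2 stops longer (brighter).
ISO: 20000 → 25600 → 32000 → 40000 → 51200 — 1 1/3 stops higher (brighter).
Net change so far: 3 1/3 stops brighter. Offset with the aperture: f/1.1 → f/1.2 → f/1.4 → f/1.6 → f/1.8 → f/2 → f/2.2 → f/2.5 → f/2.8 → f/3.2 → f/3.5.

f/3.5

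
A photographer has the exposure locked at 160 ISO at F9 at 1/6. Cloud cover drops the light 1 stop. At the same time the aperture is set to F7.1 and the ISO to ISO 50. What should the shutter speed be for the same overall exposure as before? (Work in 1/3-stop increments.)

Scene light: 1 stop darker.
Aperture: f/9 → f/8 → f/7.1 — 2/3 stop larger aperture (brighter).
ISO: 160 → 125 → 100 → 80 → 64 → 50 — 1 2/3 stops dropped (darker).
Net so far: 2 stops darker. Shutter speed: 1/6 → 1/5 → 1/4 → 0.3 → 0.4 → 0.5 → 0.6.

0.6 s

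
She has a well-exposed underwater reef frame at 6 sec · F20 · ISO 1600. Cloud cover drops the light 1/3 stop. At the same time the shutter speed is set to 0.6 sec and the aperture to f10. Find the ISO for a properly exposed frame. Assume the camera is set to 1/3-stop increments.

ISO 5000

Scene light: 1/3 stop darker.
Shutter speed: 6 → 5 → 4 → 3.2 → 2.5 → 2 → 1.6 → 1.3 → 1 → 0.8 → 0.6 — 3 1/3 stops shorter (darker).
Aperture: f/20 → f/18 → f/16 → f/14 → f/13 → f/11 → f/10 — 2 stops larger aperture (brighter).
Net so far: 1 2/3 stops darker. ISO: 1600 → 2000 → 2500 → 3200 → 4000 → 5000.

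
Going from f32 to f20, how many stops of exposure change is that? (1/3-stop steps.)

f/32 → f/29 → f/25 → f/22 → f/20 — count the steps: 4 third-stops = 1 1/3 stops.

1 1/3 stops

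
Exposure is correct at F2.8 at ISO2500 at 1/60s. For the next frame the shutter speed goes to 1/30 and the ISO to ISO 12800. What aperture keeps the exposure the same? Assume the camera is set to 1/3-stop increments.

f/9

Shutter speed: 1/60 → 1/50 → 1/40 → 1/30 — 1 stop slower (brighter).
ISO: 2500 → 3200 → 4000 → 5000 → 6400 → 8000 → 10000 → 12800 — 2 1/3 stops higher (brighter).
Net change so far: 3 1/3 stops brighter. Offset with the aperture: f/2.8 → f/3.2 → f/3.5 → f/4 → f/4.5 → f/5 → f/5.6 → f/6.3 → f/7.1 → f/8 → f/9.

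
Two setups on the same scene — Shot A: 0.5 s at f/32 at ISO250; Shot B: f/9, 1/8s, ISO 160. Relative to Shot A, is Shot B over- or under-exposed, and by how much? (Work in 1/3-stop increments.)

1 stop brighter

Aperture: f/32 → f/29 → f/25 → f/22 → f/20 → f/18 → f/16 → f/14 → f/13 → f/11 → f/10 → f/9 — 3 2/3 stops wider (brighter).
Shutter speed: 0.5 → 0.4 → 0.3 → 1/4 → 1/5 → 1/6 → 1/8 — 2 stops faster (darker).
ISO: 250 → 200 → 160 — 2/3 stop dropped (darker).
Net: +3 2/3 −2 −2/3 = +1 stop.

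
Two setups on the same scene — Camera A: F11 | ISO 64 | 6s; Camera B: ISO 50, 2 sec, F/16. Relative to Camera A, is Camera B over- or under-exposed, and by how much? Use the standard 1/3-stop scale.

Aperture: f/11 → f/13 → f/14 → f/16 — 1 stop smaller aperture (darker).
Shutter speed: 6 → 5 → 4 → 3.2 → 2.5 → 2 — 1 2/3 stops faster (darker).
ISO: 64 → 50 — 1/3 stop dropped (darker).
Net: −1 −1 2/3 −1/3 = −3 stops.

3 stops darker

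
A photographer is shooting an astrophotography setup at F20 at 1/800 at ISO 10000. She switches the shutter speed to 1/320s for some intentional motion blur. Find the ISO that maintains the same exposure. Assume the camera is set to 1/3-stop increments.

ISO 4000

Shutter speed: 1/800 → 1/640 → 1/500 → 1/400 → 1/320 — 1 1/3 stops longer (brighter).
Need 1 1/3 stops darker from the ISO: 10000 → 8000 → 6400 → 5000 → 4000.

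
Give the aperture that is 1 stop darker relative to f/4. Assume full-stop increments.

f/5.6

Aperture: f/4 → f/5.6 — 1 stop narrower (darker).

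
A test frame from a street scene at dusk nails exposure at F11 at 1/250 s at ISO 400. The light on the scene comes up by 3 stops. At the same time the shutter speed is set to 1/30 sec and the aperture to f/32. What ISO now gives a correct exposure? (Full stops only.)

ISO 50

Scene light: 3 stops brighter.
Shutter speed: 1/250 → 1/125 → 1/60 → 1/30 — 3 stops slower (brighter).
Aperture: f/11 → f/16 → f/22 → f/32 — 3 stops stopped down (darker).
Net so far: 3 stops brighter. ISO: 400 → 200 → 100 → 50.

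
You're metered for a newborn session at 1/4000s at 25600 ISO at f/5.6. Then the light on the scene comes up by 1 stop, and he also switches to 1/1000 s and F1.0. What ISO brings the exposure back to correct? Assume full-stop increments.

ISO 100

Scene light: 1 stop brighter.
Shutter speed: 1/4000 → 1/2000 → 1/1000 — 2 stops slower (brighter).
Aperture: f/5.6 → f/4 → f/2.8 → f/2 → f/1.4 → f/1.0 — 5 stops larger aperture (brighter).
Net so far: 8 stops brighter. ISO: 25600 → 12800 → 6400 → 3200 → 1600 → 800 → 400 → 200 → 100.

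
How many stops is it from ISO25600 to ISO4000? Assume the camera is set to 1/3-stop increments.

25600 → 20000 → 16000 → 12800 → 10000 → 8000 → 6400 → 5000 → 4000 — count the steps: 8 third-stops = 2 2/3 stops.

2 2/3 stops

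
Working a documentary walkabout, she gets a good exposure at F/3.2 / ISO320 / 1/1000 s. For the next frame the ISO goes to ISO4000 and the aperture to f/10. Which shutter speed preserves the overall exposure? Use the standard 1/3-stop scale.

ISO: 320 → 400 → 500 → 640 → 800 → 1000 → 1250 → 1600 → 2000 → 2500 → 3200 → 4000 — 3 2/3 stops higher (brighter).
Aperture: f/3.2 → f/3.5 → f/4 → f/4.5 → f/5 → f/5.6 → f/6.3 → f/7.1 → f/8 → f/9 → f/10 — 3 1/3 stops narrower (darker).
Net change so far: 1/3 stop brighter. Offset with the shutter speed: 1/1000 → 1/1250.

1/1250s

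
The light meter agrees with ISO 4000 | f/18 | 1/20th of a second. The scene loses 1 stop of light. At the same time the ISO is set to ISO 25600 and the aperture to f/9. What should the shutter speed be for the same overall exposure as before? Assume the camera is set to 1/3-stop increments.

1/250s

Scene light: 1 stop darker.
ISO: 4000 → 5000 → 6400 → 8000 → 10000 → 12800 → 16000 → 20000 → 25600 — 2 2/3 stops raised (brighter).
Aperture: f/18 → f/16 → f/14 → f/13 → f/11 → f/10 → f/9 — 2 stops wider (brighter).
Net so far: 3 2/3 stops brighter. Shutter speed: 1/20 → 1/25 → 1/30 → 1/40 → 1/50 → 1/60 → 1/80 → 1/100 → 1/125 → 1/160 → 1/200 → 1/250.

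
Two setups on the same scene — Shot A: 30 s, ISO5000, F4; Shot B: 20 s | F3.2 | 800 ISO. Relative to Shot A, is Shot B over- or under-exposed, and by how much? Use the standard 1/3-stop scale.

Aperture: f/4 → f/3.5 → f/3.2 — 2/3 stop wider (brighter).
Shutter speed: 30 → 25 → 20 — 2/3 stop faster (darker).
ISO: 5000 → 4000 → 3200 → 2500 → 2000 → 1600 → 1250 → 1000 → 800 — 2 2/3 stops lower (darker).
Net: +2/3 −2/3 −2 2/3 = −2 2/3 stops.

2 2/3 stops darker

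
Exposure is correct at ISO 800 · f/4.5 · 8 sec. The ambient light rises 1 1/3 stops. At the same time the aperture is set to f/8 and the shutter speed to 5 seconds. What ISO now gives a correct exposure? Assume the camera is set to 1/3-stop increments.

ISO 1600

Scene light: 1 1/3 stops brighter.
Aperture: f/4.5 → f/5 → f/5.6 → f/6.3 → f/7.1 → f/8 — 1 2/3 stops smaller aperture (darker).
Shutter speed: 8 → 6 → 5 — 2/3 stop shorter (darker).
Net so far: 1 stop darker. ISO: 800 → 1000 → 1250 → 1600.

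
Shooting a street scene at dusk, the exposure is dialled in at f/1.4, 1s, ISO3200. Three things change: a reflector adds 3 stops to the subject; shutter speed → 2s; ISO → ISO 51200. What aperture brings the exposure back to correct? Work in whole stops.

f/22

Scene light: 3 stops brighter.
Shutter speed: 1 → 2 — 1 stop slower (brighter).
ISO: 3200 → 6400 → 12800 → 25600 → 51200 — 4 stops raised (brighter).
Net so far: 8 stops brighter. Aperture: f/1.4 → f/2 → f/2.8 → f/4 → f/5.6 → f/8 → f/11 → f/16 → f/22.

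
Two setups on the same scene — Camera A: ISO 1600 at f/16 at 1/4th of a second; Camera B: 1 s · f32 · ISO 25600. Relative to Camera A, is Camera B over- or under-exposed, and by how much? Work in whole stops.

4 stops brighter

Aperture: f/16 → f/22 → f/32 — 2 stops narrower (darker).
Shutter speed: 1/4 → 1/2 → 1 — 2 stops slower (brighter).
ISO: 1600 → 3200 → 6400 → 12800 → 25600 — 4 stops higher (brighter).
Net: −2 +2 +4 = +4 stops.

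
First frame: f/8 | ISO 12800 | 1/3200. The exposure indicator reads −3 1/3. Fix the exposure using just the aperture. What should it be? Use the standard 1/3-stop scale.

f/2.5

Underexposed by 3 1/3 stops → need 3 1/3 stops brighter.
Aperture: f/8 → f/7.1 → f/6.3 → f/5.6 → f/5 → f/4.5 → f/4 → f/3.5 → f/3.2 → f/2.8 → f/2.5.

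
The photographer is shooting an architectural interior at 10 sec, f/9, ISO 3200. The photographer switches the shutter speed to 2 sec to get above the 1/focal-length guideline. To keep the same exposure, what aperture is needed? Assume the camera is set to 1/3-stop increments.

Shutter speed: 10 → 8 → 6 → 5 → 4 → 3.2 → 2.5 → 2 — 2 1/3 stops shorter (darker).
Need 2 1/3 stops brighter from the aperture: f/9 → f/8 → f/7.1 → f/6.3 → f/5.6 → f/5 → f/4.5 → f/4.

f/4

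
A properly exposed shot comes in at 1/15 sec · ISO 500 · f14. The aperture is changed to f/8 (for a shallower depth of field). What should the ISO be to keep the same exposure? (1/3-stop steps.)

ISO 160

Aperture: f/14 → f/13 → f/11 → f/10 → f/9 → f/8 — 1 2/3 stops larger aperture (brighter).
Need 1 2/3 stops darker from the ISO: 500 → 400 → 320 → 250 → 200 → 160.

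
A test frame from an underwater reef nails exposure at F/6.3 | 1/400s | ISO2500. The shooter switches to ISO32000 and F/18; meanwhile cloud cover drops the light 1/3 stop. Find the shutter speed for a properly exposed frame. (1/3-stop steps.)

Scene light: 1/3 stop darker.
ISO: 2500 → 3200 → 4000 → 5000 → 6400 → 8000 → 10000 → 12800 → 16000 → 20000 → 25600 → 32000 — 3 2/3 stops raised (brighter).
Aperture: f/6.3 → f/7.1 → f/8 → f/9 → f/10 → f/11 → f/13 → f/14 → f/16 → f/18 — 3 stops narrower (darker).
Net so far: 1/3 stop brighter. Shutter speed: 1/400 → 1/500.

1/500s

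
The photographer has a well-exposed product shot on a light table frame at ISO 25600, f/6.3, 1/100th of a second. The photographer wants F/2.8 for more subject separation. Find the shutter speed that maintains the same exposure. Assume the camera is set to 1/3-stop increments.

Aperture: f/6.3 → f/5.6 → f/5 → f/4.5 → f/4 → f/3.5 → f/3.2 → f/2.8 — 2 1/3 stops larger aperture (brighter).
Need 2 1/3 stops darker from the shutter speed: 1/100 → 1/125 → 1/160 → 1/200 → 1/250 → 1/320 → 1/400 → 1/500.

1/500s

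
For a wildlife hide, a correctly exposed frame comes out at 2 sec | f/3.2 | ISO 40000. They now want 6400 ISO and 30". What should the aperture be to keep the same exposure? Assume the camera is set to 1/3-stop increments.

ISO: 40000 → 32000 → 25600 → 20000 → 16000 → 12800 → 10000 → 8000 → 6400 — 2 2/3 stops dropped (darker).
Shutter speed: 2 → 2.5 → 3.2 → 4 → 5 → 6 → 8 → 10 → 13 → 15 → 20 → 25 → 30 — 4 stops longer (brighter).
Net change so far: 1 1/3 stops brighter. Offset with the aperture: f/3.2 → f/3.5 → f/4 → f/4.5 → f/5.

f/5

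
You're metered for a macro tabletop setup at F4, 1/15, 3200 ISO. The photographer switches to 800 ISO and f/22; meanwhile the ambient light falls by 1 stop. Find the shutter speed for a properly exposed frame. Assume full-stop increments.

Scene light: 1 stop darker.
ISO: 3200 → 1600 → 800 — 2 stops lower (darker).
Aperture: f/4 → f/5.6 → f/8 → f/11 → f/16 → f/22 — 5 stops narrower (darker).
Net so far: 8 stops darker. Shutter speed: 1/15 → 1/8 → 1/4 → 1/2 → 1 → 2 → 4 → 8 → 15.

15 s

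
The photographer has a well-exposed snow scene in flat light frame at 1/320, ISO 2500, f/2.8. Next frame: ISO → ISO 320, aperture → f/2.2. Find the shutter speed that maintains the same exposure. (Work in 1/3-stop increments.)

ISO: 2500 → 2000 → 1600 → 1250 → 1000 → 800 → 640 → 500 → 400 → 320 — 3 stops lower (darker).
Aperture: f/2.8 → f/2.5 → f/2.2 — 2/3 stop opened up (brighter).
Net change so far: 2 1/3 stops darker. Offset with the shutter speed: 1/320 → 1/250 → 1/200 → 1/160 → 1/125 → 1/100 → 1/80 → 1/60.

1/60s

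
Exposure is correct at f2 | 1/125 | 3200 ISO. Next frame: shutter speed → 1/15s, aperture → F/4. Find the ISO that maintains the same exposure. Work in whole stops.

Shutter speed: 1/125 → 1/60 → 1/30 → 1/15 — 3 stops longer (brighter).
Aperture: f/2 → f/2.8 → f/4 — 2 stops narrower (darker).
Net change so far: 1 stop brighter. Offset with the ISO: 3200 → 1600.

ISO 1600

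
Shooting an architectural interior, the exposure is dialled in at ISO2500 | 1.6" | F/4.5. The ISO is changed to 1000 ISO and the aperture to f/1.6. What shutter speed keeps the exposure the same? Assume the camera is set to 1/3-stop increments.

0.5 s

ISO: 2500 → 2000 → 1600 → 1250 → 1000 — 1 1/3 stops lower (darker).
Aperture: f/4.5 → f/4 → f/3.5 → f/3.2 → f/2.8 → f/2.5 → f/2.2 → f/2 → f/1.8 → f/1.6 — 3 stops wider (brighter).
Net change so far: 1 2/3 stops brighter. Offset with the shutter speed: 1.6 → 1.3 → 1 → 0.8 → 0.6 → 0.5.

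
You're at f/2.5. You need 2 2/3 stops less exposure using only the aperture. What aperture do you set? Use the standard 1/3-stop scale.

f/6.3

Aperture: f/2.5 → f/2.8 → f/3.2 → f/3.5 → f/4 → f/4.5 → f/5 → f/5.6 → f/6.3 — 2 2/3 stops smaller aperture (darker).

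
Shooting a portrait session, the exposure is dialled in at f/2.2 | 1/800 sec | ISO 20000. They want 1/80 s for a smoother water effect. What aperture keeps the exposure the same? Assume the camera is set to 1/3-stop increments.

f/7.1

Shutter speed: 1/800 → 1/640 → 1/500 → 1/400 → 1/320 → 1/250 → 1/200 → 1/160 → 1/125 → 1/100 → 1/80 — 3 1/3 stops longer (brighter).
Need 3 1/3 stops darker from the aperture: f/2.2 → f/2.5 → f/2.8 → f/3.2 → f/3.5 → f/4 → f/4.5 → f/5 → f/5.6 → f/6.3 → f/7.1.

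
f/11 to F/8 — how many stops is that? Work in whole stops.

f/11 → f/8 — count the steps: 1 stop.

1 stop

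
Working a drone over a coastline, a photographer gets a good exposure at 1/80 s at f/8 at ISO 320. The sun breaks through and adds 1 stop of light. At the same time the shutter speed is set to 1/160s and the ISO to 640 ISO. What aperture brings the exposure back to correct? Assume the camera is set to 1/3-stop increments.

f/11

Scene light: 1 stop brighter.
Shutter speed: 1/80 → 1/100 → 1/125 → 1/160 — 1 stop faster (darker).
ISO: 320 → 400 → 500 → 640 — 1 stop higher (brighter).
Net so far: 1 stop brighter. Aperture: f/8 → f/9 → f/10 → f/11.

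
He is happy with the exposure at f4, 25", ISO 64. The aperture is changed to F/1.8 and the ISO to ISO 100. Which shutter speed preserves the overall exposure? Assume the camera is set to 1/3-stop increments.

Aperture: f/4 → f/3.5 → f/3.2 → f/2.8 → f/2.5 → f/2.2 → f/2 → f/1.8 — 2 1/3 stops larger aperture (brighter).
ISO: 64 → 80 → 100 — 2/3 stop raised (brighter).
Net change so far: 3 stops brighter. Offset with the shutter speed: 25 → 20 → 15 → 13 → 10 → 8 → 6 → 5 → 4 → 3.2.

3.2 s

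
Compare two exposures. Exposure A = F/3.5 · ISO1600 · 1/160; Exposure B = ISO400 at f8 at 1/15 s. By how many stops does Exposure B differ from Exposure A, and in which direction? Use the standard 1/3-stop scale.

1 stop darker

Aperture: f/3.5 → f/4 → f/4.5 → f/5 → f/5.6 → f/6.3 → f/7.1 → f/8 — 2 1/3 stops narrower (darker).
Shutter speed: 1/160 → 1/125 → 1/100 → 1/80 → 1/60 → 1/50 → 1/40 → 1/30 → 1/25 → 1/20 → 1/15 — 3 1/3 stops slower (brighter).
ISO: 1600 → 1250 → 1000 → 800 → 640 → 500 → 400 — 2 stops dropped (darker).
Net: −2 1/3 +3 1/3 −2 = −1 stop.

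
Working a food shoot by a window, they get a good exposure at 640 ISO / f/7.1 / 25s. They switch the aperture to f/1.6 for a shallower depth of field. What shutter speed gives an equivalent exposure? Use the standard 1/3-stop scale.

Aperture: f/7.1 → f/6.3 → f/5.6 → f/5 → f/4.5 → f/4 → f/3.5 → f/3.2 → f/2.8 → f/2.5 → f/2.2 → f/2 → f/1.8 → f/1.6 — 4 1/3 stops opened up (brighter).
Need 4 1/3 stops darker from the shutter speed: 25 → 20 → 15 → 13 → 10 → 8 → 6 → 5 → 4 → 3.2 → 2.5 → 2 → 1.6 → 1.3.

1.3 s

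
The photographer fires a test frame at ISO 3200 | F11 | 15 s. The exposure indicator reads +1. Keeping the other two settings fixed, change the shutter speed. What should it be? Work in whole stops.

Overexposed by 1 stop → need 1 stop darker.
Shutter speed: 15 → 8.

8 s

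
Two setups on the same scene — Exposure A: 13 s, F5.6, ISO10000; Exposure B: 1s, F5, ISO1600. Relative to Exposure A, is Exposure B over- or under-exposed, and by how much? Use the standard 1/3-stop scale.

6 stops darker

Aperture: f/5.6 → f/5 — 1/3 stop opened up (brighter).
Shutter speed: 13 → 10 → 8 → 6 → 5 → 4 → 3.2 → 2.5 → 2 → 1.6 → 1.3 → 1 — 3 2/3 stops faster (darker).
ISO: 10000 → 8000 → 6400 → 5000 → 4000 → 3200 → 2500 → 2000 → 1600 — 2 2/3 stops dropped (darker).
Net: +1/3 −3 2/3 −2 2/3 = −6 stops.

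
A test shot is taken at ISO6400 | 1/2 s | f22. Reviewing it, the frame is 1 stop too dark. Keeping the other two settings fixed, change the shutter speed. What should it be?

1 s

Underexposed by 1 stop → need 1 stop brighter.
Shutter speed: 1/2 → 1.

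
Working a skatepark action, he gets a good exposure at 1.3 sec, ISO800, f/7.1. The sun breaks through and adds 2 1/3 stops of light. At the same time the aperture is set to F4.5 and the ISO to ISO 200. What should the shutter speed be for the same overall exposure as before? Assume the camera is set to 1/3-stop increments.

Scene light: 2 1/3 stops brighter.
Aperture: f/7.1 → f/6.3 → f/5.6 → f/5 → f/4.5 — 1 1/3 stops wider (brighter).
ISO: 800 → 640 → 500 → 400 → 320 → 250 → 200 — 2 stops dropped (darker).
Net so far: 1 2/3 stops brighter. Shutter speed: 1.3 → 1 → 0.8 → 0.6 → 0.5 → 0.4.

0.4 s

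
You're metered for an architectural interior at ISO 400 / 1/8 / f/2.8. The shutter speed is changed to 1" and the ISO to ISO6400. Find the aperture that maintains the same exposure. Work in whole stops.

Shutter speed: 1/8 → 1/4 → 1/2 → 1 — 3 stops longer (brighter).
ISO: 400 → 800 → 1600 → 3200 → 6400 — 4 stops raised (brighter).
Net change so far: 7 stops brighter. Offset with the aperture: f/2.8 → f/4 → f/5.6 → f/8 → f/11 → f/16 → f/22 → f/32.

f/32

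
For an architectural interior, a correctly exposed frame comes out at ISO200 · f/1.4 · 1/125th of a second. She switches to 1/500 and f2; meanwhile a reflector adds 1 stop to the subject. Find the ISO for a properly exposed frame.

ISO 800

Scene light: 1 stop brighter.
Shutter speed: 1/125 → 1/250 → 1/500 — 2 stops faster (darker).
Aperture: f/1.4 → f/2 — 1 stop stopped down (darker).
Net so far: 2 stops darker. ISO: 200 → 400 → 800.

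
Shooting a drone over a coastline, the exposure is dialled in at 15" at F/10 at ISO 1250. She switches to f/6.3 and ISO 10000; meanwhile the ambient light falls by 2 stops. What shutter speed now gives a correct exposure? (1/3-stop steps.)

3.2 s

Scene light: 2 stops darker.
Aperture: f/10 → f/9 → f/8 → f/7.1 → f/6.3 — 1 1/3 stops opened up (brighter).
ISO: 1250 → 1600 → 2000 → 2500 → 3200 → 4000 → 5000 → 6400 → 8000 → 10000 — 3 stops higher (brighter).
Net so far: 2 1/3 stops brighter. Shutter speed: 15 → 13 → 10 → 8 → 6 → 5 → 4 → 3.2.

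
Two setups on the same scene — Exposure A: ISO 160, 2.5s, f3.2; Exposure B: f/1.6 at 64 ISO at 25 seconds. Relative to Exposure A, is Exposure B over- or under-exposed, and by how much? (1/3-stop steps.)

4 stops brighter

Aperture: f/3.2 → f/2.8 → f/2.5 → f/2.2 → f/2 → f/1.8 → f/1.6 — 2 stops wider (brighter).
Shutter speed: 2.5 → 3.2 → 4 → 5 → 6 → 8 → 10 → 13 → 15 → 20 → 25 — 3 1/3 stops slower (brighter).
ISO: 160 → 125 → 100 → 80 → 64 — 1 1/3 stops lower (darker).
Net: +2 +3 1/3 −1 1/3 = +4 stops.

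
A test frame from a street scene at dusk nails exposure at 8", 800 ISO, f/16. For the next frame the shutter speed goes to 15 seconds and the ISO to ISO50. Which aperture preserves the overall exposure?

f/5.6

Shutter speed: 8 → 15 — 1 stop longer (brighter).
ISO: 800 → 400 → 200 → 100 → 50 — 4 stops dropped (darker).
Net change so far: 3 stops darker. Offset with the aperture: f/16 → f/11 → f/8 → f/5.6.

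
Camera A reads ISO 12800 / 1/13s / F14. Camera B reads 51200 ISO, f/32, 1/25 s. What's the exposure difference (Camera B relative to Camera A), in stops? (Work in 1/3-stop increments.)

Aperture: f/14 → f/16 → f/18 → f/20 → f/22 → f/25 → f/29 → f/32 — 2 1/3 stops narrower (darker).
Shutter speed: 1/13 → 1/15 → 1/20 → 1/25 — 1 stop faster (darker).
ISO: 12800 → 16000 → 20000 → 25600 → 32000 → 40000 → 51200 — 2 stops higher (brighter).
Net: −2 1/3 −1 +2 = −1 1/3 stops.

1 1/3 stops darker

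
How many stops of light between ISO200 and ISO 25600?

7 stops

200 → 400 → 800 → 1600 → 3200 → 6400 → 12800 → 25600 — count the steps: 7 stops.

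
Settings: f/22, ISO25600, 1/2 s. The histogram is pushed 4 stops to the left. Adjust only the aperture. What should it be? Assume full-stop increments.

f/5.6

Underexposed by 4 stops → need 4 stops brighter.
Aperture: f/22 → f/16 → f/11 → f/8 → f/5.6.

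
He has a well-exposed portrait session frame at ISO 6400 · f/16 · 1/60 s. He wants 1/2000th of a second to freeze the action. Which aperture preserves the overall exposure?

Shutter speed: 1/60 → 1/125 → 1/250 → 1/500 → 1/1000 → 1/2000 — 5 stops shorter (darker).
Need 5 stops brighter from the aperture: f/16 → f/11 → f/8 → f/5.6 → f/4 → f/2.8.

f/2.8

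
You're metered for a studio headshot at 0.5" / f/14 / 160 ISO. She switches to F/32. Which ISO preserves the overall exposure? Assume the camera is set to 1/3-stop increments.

Aperture: f/14 → f/16 → f/18 → f/20 → f/22 → f/25 → f/29 → f/32 — 2 1/3 stops narrower (darker).
Need 2 1/3 stops brighter from the ISO: 160 → 200 → 250 → 320 → 400 → 500 → 640 → 800.

ISO 800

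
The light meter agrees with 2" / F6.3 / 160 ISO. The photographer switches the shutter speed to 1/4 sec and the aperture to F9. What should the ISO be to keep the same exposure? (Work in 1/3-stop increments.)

Shutter speed: 2 → 1.6 → 1.3 → 1 → 0.8 → 0.6 → 0.5 → 0.4 → 0.3 → 1/4 — 3 stops faster (darker).
Aperture: f/6.3 → f/7.1 → f/8 → f/9 — 1 stop narrower (darker).
Net change so far: 4 stops darker. Offset with the ISO: 160 → 200 → 250 → 320 → 400 → 500 → 640 → 800 → 1000 → 1250 → 1600 → 2000 → 2500.

ISO 2500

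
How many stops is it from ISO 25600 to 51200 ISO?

1 stop

25600 → 51200 — count the steps: 1 stop.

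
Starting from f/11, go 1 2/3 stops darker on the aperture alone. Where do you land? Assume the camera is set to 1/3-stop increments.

Aperture: f/11 → f/13 → f/14 → f/16 → f/18 → f/20 — 1 2/3 stops stopped down (darker).

f/20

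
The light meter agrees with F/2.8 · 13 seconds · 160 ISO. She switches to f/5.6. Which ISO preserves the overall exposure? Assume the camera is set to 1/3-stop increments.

Aperture: f/2.8 → f/3.2 → f/3.5 → f/4 → f/4.5 → f/5 → f/5.6 — 2 stops stopped down (darker).
Need 2 stops brighter from the ISO: 160 → 200 → 250 → 320 → 400 → 500 → 640.

ISO 640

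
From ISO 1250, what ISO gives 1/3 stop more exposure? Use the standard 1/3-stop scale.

ISO 1600

ISO: 1250 → 1600 — 1/3 stop higher (brighter).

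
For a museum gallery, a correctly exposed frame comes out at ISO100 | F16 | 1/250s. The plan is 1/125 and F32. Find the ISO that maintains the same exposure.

ISO 200

Shutter speed: 1/250 → 1/125 — 1 stop slower (brighter).
Aperture: f/16 → f/22 → f/32 — 2 stops narrower (darker).
Net change so far: 1 stop darker. Offset with the ISO: 100 → 200.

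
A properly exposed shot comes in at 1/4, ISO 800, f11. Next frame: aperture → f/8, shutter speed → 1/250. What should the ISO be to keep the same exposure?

Aperture: f/11 → f/8 — 1 stop wider (brighter).
Shutter speed: 1/4 → 1/8 → 1/15 → 1/30 → 1/60 → 1/125 → 1/250 — 6 stops faster (darker).
Net change so far: 5 stops darker. Offset with the ISO: 800 → 1600 → 3200 → 6400 → 12800 → 25600.

ISO 25600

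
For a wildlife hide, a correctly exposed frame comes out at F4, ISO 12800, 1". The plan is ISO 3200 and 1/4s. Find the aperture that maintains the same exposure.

f/1.0

ISO: 12800 → 6400 → 3200 — 2 stops lower (darker).
Shutter speed: 1 → 1/2 → 1/4 — 2 stops faster (darker).
Net change so far: 4 stops darker. Offset with the aperture: f/4 → f/2.8 → f/2 → f/1.4 → f/1.0.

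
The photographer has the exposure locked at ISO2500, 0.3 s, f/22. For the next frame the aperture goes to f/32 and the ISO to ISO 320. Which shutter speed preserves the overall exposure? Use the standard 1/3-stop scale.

Aperture: f/22 → f/25 → f/29 → f/32 — 1 stop stopped down (darker).
ISO: 2500 → 2000 → 1600 → 1250 → 1000 → 800 → 640 → 500 → 400 → 320 — 3 stops lower (darker).
Net change so far: 4 stops darker. Offset with the shutter speed: 0.3 → 0.4 → 0.5 → 0.6 → 0.8 → 1 → 1.3 → 1.6 → 2 → 2.5 → 3.2 → 4 → 5.

5 s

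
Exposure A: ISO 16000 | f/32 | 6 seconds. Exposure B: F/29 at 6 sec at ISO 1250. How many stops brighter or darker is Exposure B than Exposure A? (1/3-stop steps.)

3 1/3 stops darker

Aperture: f/32 → f/29 — 1/3 stop wider (brighter).
Shutter speed: unchanged.
ISO: 16000 → 12800 → 10000 → 8000 → 6400 → 5000 → 4000 → 3200 → 2500 → 2000 → 1600 → 1250 — 3 2/3 stops dropped (darker).
Net: +1/3 −3 2/3 = −3 1/3 stops.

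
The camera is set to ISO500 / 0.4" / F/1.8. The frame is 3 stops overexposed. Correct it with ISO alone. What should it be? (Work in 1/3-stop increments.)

Overexposed by 3 stops → need 3 stops darker.
ISO: 500 → 400 → 320 → 250 → 200 → 160 → 125 → 100 → 80 → 64.

ISO 64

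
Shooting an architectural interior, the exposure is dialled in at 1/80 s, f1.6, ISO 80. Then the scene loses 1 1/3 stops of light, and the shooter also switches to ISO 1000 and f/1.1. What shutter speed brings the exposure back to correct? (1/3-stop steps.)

Scene light: 1 1/3 stops darker.
ISO: 80 → 100 → 125 → 160 → 200 → 250 → 320 → 400 → 500 → 640 → 800 → 1000 — 3 2/3 stops higher (brighter).
Aperture: f/1.6 → f/1.4 → f/1.2 → f/1.1 — 1 stop larger aperture (brighter).
Net so far: 3 1/3 stops brighter. Shutter speed: 1/80 → 1/100 → 1/125 → 1/160 → 1/200 → 1/250 → 1/320 → 1/400 → 1/500 → 1/640 → 1/800.

1/800s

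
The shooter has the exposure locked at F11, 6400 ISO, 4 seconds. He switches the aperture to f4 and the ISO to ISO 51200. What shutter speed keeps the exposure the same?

Aperture: f/11 → f/8 → f/5.6 → f/4 — 3 stops opened up (brighter).
ISO: 6400 → 12800 → 25600 → 51200 — 3 stops higher (brighter).
Net change so far: 6 stops brighter. Offset with the shutter speed: 4 → 2 → 1 → 1/2 → 1/4 → 1/8 → 1/15.

1/15s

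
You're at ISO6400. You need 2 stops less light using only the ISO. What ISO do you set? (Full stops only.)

ISO 1600

ISO: 6400 → 3200 → 1600 — 2 stops lower (darker).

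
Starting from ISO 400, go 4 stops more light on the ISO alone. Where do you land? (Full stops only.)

ISO: 400 → 800 → 1600 → 3200 → 6400 — 4 stops higher (brighter).

ISO 6400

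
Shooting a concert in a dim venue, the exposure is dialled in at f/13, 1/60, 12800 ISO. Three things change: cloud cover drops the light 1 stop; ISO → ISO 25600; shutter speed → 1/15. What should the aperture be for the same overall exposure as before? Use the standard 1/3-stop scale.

f/25

Scene light: 1 stop darker.
ISO: 12800 → 16000 → 20000 → 25600 — 1 stop higher (brighter).
Shutter speed: 1/60 → 1/50 → 1/40 → 1/30 → 1/25 → 1/20 → 1/15 — 2 stops slower (brighter).
Net so far: 2 stops brighter. Aperture: f/13 → f/14 → f/16 → f/18 → f/20 → f/22 → f/25.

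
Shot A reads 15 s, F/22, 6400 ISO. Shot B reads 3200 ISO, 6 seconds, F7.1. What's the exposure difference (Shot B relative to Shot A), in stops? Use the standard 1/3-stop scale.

1 stop brighter

Aperture: f/22 → f/20 → f/18 → f/16 → f/14 → f/13 → f/11 → f/10 → f/9 → f/8 → f/7.1 — 3 1/3 stops larger aperture (brighter).
Shutter speed: 15 → 13 → 10 → 8 → 6 — 1 1/3 stops faster (darker).
ISO: 6400 → 5000 → 4000 → 3200 — 1 stop dropped (darker).
Net: +3 1/3 −1 1/3 −1 = +1 stop.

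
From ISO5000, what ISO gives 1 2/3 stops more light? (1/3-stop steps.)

ISO 16000

ISO: 5000 → 6400 → 8000 → 10000 → 12800 → 16000 — 1 2/3 stops raised (brighter).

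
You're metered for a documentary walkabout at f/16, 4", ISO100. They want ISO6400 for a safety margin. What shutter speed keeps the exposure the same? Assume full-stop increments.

1/15s

ISO: 100 → 200 → 400 → 800 → 1600 → 3200 → 6400 — 6 stops higher (brighter).
Need 6 stops darker from the shutter speed: 4 → 2 → 1 → 1/2 → 1/4 → 1/8 → 1/15.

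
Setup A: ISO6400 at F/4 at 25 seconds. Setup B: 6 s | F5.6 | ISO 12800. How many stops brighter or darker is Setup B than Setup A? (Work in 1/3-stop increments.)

2 stops darker

Aperture: f/4 → f/4.5 → f/5 → f/5.6 — 1 stop narrower (darker).
Shutter speed: 25 → 20 → 15 → 13 → 10 → 8 → 6 — 2 stops faster (darker).
ISO: 6400 → 8000 → 10000 → 12800 — 1 stop raised (brighter).
Net: −1 −2 +1 = −2 stops.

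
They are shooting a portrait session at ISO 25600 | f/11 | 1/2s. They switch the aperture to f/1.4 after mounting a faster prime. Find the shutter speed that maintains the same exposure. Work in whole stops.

Aperture: f/11 → f/8 → f/5.6 → f/4 → f/2.8 → f/2 → f/1.4 — 6 stops opened up (brighter).
Need 6 stops darker from the shutter speed: 1/2 → 1/4 → 1/8 → 1/15 → 1/30 → 1/60 → 1/125.

1/125s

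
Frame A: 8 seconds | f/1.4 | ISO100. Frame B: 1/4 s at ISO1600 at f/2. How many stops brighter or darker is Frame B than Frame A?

2 stops darker

Aperture: f/1.4 → f/2 — 1 stop smaller aperture (darker).
Shutter speed: 8 → 4 → 2 → 1 → 1/2 → 1/4 — 5 stops faster (darker).
ISO: 100 → 200 → 400 → 800 → 1600 — 4 stops higher (brighter).
Net: −1 −5 +4 = −2 stops.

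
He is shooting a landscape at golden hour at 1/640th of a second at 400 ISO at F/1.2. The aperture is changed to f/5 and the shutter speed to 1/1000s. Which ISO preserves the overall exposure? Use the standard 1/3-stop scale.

ISO 10000

Aperture: f/1.2 → f/1.4 → f/1.6 → f/1.8 → f/2 → f/2.2 → f/2.5 → f/2.8 → f/3.2 → f/3.5 → f/4 → f/4.5 → f/5 — 4 stops smaller aperture (darker).
Shutter speed: 1/640 → 1/800 → 1/1000 — 2/3 stop shorter (darker).
Net change so far: 4 2/3 stops darker. Offset with the ISO: 400 → 500 → 640 → 800 → 1000 → 1250 → 1600 → 2000 → 2500 → 3200 → 4000 → 5000 → 6400 → 8000 → 10000.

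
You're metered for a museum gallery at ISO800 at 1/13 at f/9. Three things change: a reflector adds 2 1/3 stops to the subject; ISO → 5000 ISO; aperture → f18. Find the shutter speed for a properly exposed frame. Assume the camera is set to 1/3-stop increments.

Scene light: 2 1/3 stops brighter.
ISO: 800 → 1000 → 1250 → 1600 → 2000 → 2500 → 3200 → 4000 → 5000 — 2 2/3 stops higher (brighter).
Aperture: f/9 → f/10 → f/11 → f/13 → f/14 → f/16 → f/18 — 2 stops smaller aperture (darker).
Net so far: 3 stops brighter. Shutter speed: 1/13 → 1/15 → 1/20 → 1/25 → 1/30 → 1/40 → 1/50 → 1/60 → 1/80 → 1/100.

1/100s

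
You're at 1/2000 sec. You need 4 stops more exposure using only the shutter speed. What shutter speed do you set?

1/125s

Shutter speed: 1/2000 → 1/1000 → 1/500 → 1/250 → 1/125 — 4 stops slower (brighter).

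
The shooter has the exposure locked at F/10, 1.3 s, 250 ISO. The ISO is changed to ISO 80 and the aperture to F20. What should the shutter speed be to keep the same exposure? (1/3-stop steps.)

ISO: 250 → 200 → 160 → 125 → 100 → 80 — 1 2/3 stops lower (darker).
Aperture: f/10 → f/11 → f/13 → f/14 → f/16 → f/18 → f/20 — 2 stops stopped down (darker).
Net change so far: 3 2/3 stops darker. Offset with the shutter speed: 1.3 → 1.6 → 2 → 2.5 → 3.2 → 4 → 5 → 6 → 8 → 10 → 13 → 15.

15 s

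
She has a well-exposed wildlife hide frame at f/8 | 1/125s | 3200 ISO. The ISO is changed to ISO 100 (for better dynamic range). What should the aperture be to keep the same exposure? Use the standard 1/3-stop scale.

f/1.4

ISO: 3200 → 2500 → 2000 → 1600 → 1250 → 1000 → 800 → 640 → 500 → 400 → 320 → 250 → 200 → 160 → 125 → 100 — 5 stops dropped (darker).
Need 5 stops brighter from the aperture: f/8 → f/7.1 → f/6.3 → f/5.6 → f/5 → f/4.5 → f/4 → f/3.5 → f/3.2 → f/2.8 → f/2.5 → f/2.2 → f/2 → f/1.8 → f/1.6 → f/1.4.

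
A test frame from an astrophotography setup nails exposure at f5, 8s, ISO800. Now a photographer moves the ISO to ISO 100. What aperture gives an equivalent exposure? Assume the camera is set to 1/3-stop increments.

ISO: 800 → 640 → 500 → 400 → 320 → 250 → 200 → 160 → 125 → 100 — 3 stops lower (darker).
Need 3 stops brighter from the aperture: f/5 → f/4.5 → f/4 → f/3.5 → f/3.2 → f/2.8 → f/2.5 → f/2.2 → f/2 → f/1.8.

f/1.8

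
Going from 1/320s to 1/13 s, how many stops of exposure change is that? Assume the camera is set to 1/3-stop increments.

4 2/3 stops

1/320 → 1/250 → 1/200 → 1/160 → 1/125 → 1/100 → 1/80 → 1/60 → 1/50 → 1/40 → 1/30 → 1/25 → 1/20 → 1/15 → 1/13 — count the steps: 14 third-stops = 4 2/3 stops.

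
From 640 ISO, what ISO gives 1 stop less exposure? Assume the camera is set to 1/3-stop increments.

ISO: 640 → 500 → 400 → 320 — 1 stop dropped (darker).

ISO 320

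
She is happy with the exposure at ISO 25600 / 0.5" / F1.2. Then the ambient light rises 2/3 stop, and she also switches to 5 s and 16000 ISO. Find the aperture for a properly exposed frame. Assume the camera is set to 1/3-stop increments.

f/4

Scene light: 2/3 stop brighter.
Shutter speed: 0.5 → 0.6 → 0.8 → 1 → 1.3 → 1.6 → 2 → 2.5 → 3.2 → 4 → 5 — 3 1/3 stops longer (brighter).
ISO: 25600 → 20000 → 16000 — 2/3 stop lower (darker).
Net so far: 3 1/3 stops brighter. Aperture: f/1.2 → f/1.4 → f/1.6 → f/1.8 → f/2 → f/2.2 → f/2.5 → f/2.8 → f/3.2 → f/3.5 → f/4.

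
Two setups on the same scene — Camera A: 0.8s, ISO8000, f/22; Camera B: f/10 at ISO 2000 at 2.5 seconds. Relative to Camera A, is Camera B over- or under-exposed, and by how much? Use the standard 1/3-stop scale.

Aperture: f/22 → f/20 → f/18 → f/16 → f/14 → f/13 → f/11 → f/10 — 2 1/3 stops opened up (brighter).
Shutter speed: 0.8 → 1 → 1.3 → 1.6 → 2 → 2.5 — 1 2/3 stops slower (brighter).
ISO: 8000 → 6400 → 5000 → 4000 → 3200 → 2500 → 2000 — 2 stops dropped (darker).
Net: +2 1/3 +1 2/3 −2 = +2 stops.

2 stops brighter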